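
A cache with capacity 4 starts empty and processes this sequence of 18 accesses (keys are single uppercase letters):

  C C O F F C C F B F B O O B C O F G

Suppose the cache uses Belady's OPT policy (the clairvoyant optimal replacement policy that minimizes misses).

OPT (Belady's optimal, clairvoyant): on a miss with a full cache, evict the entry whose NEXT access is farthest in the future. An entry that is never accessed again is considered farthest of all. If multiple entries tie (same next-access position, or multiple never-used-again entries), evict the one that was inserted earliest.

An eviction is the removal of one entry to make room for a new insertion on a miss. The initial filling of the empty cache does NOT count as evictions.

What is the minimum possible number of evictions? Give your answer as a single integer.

Answer: 1

Derivation:
OPT (Belady) simulation (capacity=4):
  1. access C: MISS. Cache: [C]
  2. access C: HIT. Next use of C: step 6. Cache: [C]
  3. access O: MISS. Cache: [C O]
  4. access F: MISS. Cache: [C O F]
  5. access F: HIT. Next use of F: step 8. Cache: [C O F]
  6. access C: HIT. Next use of C: step 7. Cache: [C O F]
  7. access C: HIT. Next use of C: step 15. Cache: [C O F]
  8. access F: HIT. Next use of F: step 10. Cache: [C O F]
  9. access B: MISS. Cache: [C O F B]
  10. access F: HIT. Next use of F: step 17. Cache: [C O F B]
  11. access B: HIT. Next use of B: step 14. Cache: [C O F B]
  12. access O: HIT. Next use of O: step 13. Cache: [C O F B]
  13. access O: HIT. Next use of O: step 16. Cache: [C O F B]
  14. access B: HIT. Next use of B: never. Cache: [C O F B]
  15. access C: HIT. Next use of C: never. Cache: [C O F B]
  16. access O: HIT. Next use of O: never. Cache: [C O F B]
  17. access F: HIT. Next use of F: never. Cache: [C O F B]
  18. access G: MISS, evict C (next use: never). Cache: [O F B G]
Total: 13 hits, 5 misses, 1 evictions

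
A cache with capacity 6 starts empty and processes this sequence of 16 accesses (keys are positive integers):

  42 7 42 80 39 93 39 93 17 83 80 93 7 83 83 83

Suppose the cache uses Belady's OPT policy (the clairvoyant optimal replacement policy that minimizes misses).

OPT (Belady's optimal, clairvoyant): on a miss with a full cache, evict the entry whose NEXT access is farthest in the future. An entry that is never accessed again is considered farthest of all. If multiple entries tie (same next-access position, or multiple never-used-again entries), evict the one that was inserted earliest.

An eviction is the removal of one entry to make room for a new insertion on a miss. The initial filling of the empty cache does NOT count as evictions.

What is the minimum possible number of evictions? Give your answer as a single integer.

OPT (Belady) simulation (capacity=6):
  1. access 42: MISS. Cache: [42]
  2. access 7: MISS. Cache: [42 7]
  3. access 42: HIT. Next use of 42: never. Cache: [42 7]
  4. access 80: MISS. Cache: [42 7 80]
  5. access 39: MISS. Cache: [42 7 80 39]
  6. access 93: MISS. Cache: [42 7 80 39 93]
  7. access 39: HIT. Next use of 39: never. Cache: [42 7 80 39 93]
  8. access 93: HIT. Next use of 93: step 12. Cache: [42 7 80 39 93]
  9. access 17: MISS. Cache: [42 7 80 39 93 17]
  10. access 83: MISS, evict 42 (next use: never). Cache: [7 80 39 93 17 83]
  11. access 80: HIT. Next use of 80: never. Cache: [7 80 39 93 17 83]
  12. access 93: HIT. Next use of 93: never. Cache: [7 80 39 93 17 83]
  13. access 7: HIT. Next use of 7: never. Cache: [7 80 39 93 17 83]
  14. access 83: HIT. Next use of 83: step 15. Cache: [7 80 39 93 17 83]
  15. access 83: HIT. Next use of 83: step 16. Cache: [7 80 39 93 17 83]
  16. access 83: HIT. Next use of 83: never. Cache: [7 80 39 93 17 83]
Total: 9 hits, 7 misses, 1 evictions

Answer: 1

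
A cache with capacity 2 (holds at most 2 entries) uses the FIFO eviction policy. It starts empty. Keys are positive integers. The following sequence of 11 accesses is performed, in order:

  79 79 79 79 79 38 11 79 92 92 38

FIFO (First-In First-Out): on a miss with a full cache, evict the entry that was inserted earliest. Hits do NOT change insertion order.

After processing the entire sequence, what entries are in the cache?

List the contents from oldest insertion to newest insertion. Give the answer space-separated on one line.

FIFO simulation (capacity=2):
  1. access 79: MISS. Cache (old->new): [79]
  2. access 79: HIT. Cache (old->new): [79]
  3. access 79: HIT. Cache (old->new): [79]
  4. access 79: HIT. Cache (old->new): [79]
  5. access 79: HIT. Cache (old->new): [79]
  6. access 38: MISS. Cache (old->new): [79 38]
  7. access 11: MISS, evict 79. Cache (old->new): [38 11]
  8. access 79: MISS, evict 38. Cache (old->new): [11 79]
  9. access 92: MISS, evict 11. Cache (old->new): [79 92]
  10. access 92: HIT. Cache (old->new): [79 92]
  11. access 38: MISS, evict 79. Cache (old->new): [92 38]
Total: 5 hits, 6 misses, 4 evictions

Answer: 92 38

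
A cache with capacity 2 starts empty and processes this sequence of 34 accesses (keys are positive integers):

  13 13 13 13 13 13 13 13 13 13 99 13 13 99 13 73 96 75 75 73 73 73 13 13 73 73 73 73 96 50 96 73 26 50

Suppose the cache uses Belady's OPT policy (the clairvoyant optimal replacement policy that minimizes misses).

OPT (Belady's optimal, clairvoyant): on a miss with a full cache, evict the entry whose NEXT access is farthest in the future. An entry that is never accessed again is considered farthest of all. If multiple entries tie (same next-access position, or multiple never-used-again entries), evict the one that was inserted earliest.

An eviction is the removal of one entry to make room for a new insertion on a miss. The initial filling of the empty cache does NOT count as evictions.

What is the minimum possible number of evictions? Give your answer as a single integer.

OPT (Belady) simulation (capacity=2):
  1. access 13: MISS. Cache: [13]
  2. access 13: HIT. Next use of 13: step 3. Cache: [13]
  3. access 13: HIT. Next use of 13: step 4. Cache: [13]
  4. access 13: HIT. Next use of 13: step 5. Cache: [13]
  5. access 13: HIT. Next use of 13: step 6. Cache: [13]
  6. access 13: HIT. Next use of 13: step 7. Cache: [13]
  7. access 13: HIT. Next use of 13: step 8. Cache: [13]
  8. access 13: HIT. Next use of 13: step 9. Cache: [13]
  9. access 13: HIT. Next use of 13: step 10. Cache: [13]
  10. access 13: HIT. Next use of 13: step 12. Cache: [13]
  11. access 99: MISS. Cache: [13 99]
  12. access 13: HIT. Next use of 13: step 13. Cache: [13 99]
  13. access 13: HIT. Next use of 13: step 15. Cache: [13 99]
  14. access 99: HIT. Next use of 99: never. Cache: [13 99]
  15. access 13: HIT. Next use of 13: step 23. Cache: [13 99]
  16. access 73: MISS, evict 99 (next use: never). Cache: [13 73]
  17. access 96: MISS, evict 13 (next use: step 23). Cache: [73 96]
  18. access 75: MISS, evict 96 (next use: step 29). Cache: [73 75]
  19. access 75: HIT. Next use of 75: never. Cache: [73 75]
  20. access 73: HIT. Next use of 73: step 21. Cache: [73 75]
  21. access 73: HIT. Next use of 73: step 22. Cache: [73 75]
  22. access 73: HIT. Next use of 73: step 25. Cache: [73 75]
  23. access 13: MISS, evict 75 (next use: never). Cache: [73 13]
  24. access 13: HIT. Next use of 13: never. Cache: [73 13]
  25. access 73: HIT. Next use of 73: step 26. Cache: [73 13]
  26. access 73: HIT. Next use of 73: step 27. Cache: [73 13]
  27. access 73: HIT. Next use of 73: step 28. Cache: [73 13]
  28. access 73: HIT. Next use of 73: step 32. Cache: [73 13]
  29. access 96: MISS, evict 13 (next use: never). Cache: [73 96]
  30. access 50: MISS, evict 73 (next use: step 32). Cache: [96 50]
  31. access 96: HIT. Next use of 96: never. Cache: [96 50]
  32. access 73: MISS, evict 96 (next use: never). Cache: [50 73]
  33. access 26: MISS, evict 73 (next use: never). Cache: [50 26]
  34. access 50: HIT. Next use of 50: never. Cache: [50 26]
Total: 24 hits, 10 misses, 8 evictions

Answer: 8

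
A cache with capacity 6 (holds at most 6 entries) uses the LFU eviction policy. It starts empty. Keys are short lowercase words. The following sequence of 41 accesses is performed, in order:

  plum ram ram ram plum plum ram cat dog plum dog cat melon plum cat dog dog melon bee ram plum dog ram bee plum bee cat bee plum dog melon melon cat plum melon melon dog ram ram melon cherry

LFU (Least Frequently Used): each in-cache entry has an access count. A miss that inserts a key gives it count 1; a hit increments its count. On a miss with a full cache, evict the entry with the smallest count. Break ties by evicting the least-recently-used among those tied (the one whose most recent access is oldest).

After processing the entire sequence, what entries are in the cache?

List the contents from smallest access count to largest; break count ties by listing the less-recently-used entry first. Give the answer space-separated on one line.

LFU simulation (capacity=6):
  1. access plum: MISS. Cache: [plum(c=1)]
  2. access ram: MISS. Cache: [plum(c=1) ram(c=1)]
  3. access ram: HIT, count now 2. Cache: [plum(c=1) ram(c=2)]
  4. access ram: HIT, count now 3. Cache: [plum(c=1) ram(c=3)]
  5. access plum: HIT, count now 2. Cache: [plum(c=2) ram(c=3)]
  6. access plum: HIT, count now 3. Cache: [ram(c=3) plum(c=3)]
  7. access ram: HIT, count now 4. Cache: [plum(c=3) ram(c=4)]
  8. access cat: MISS. Cache: [cat(c=1) plum(c=3) ram(c=4)]
  9. access dog: MISS. Cache: [cat(c=1) dog(c=1) plum(c=3) ram(c=4)]
  10. access plum: HIT, count now 4. Cache: [cat(c=1) dog(c=1) ram(c=4) plum(c=4)]
  11. access dog: HIT, count now 2. Cache: [cat(c=1) dog(c=2) ram(c=4) plum(c=4)]
  12. access cat: HIT, count now 2. Cache: [dog(c=2) cat(c=2) ram(c=4) plum(c=4)]
  13. access melon: MISS. Cache: [melon(c=1) dog(c=2) cat(c=2) ram(c=4) plum(c=4)]
  14. access plum: HIT, count now 5. Cache: [melon(c=1) dog(c=2) cat(c=2) ram(c=4) plum(c=5)]
  15. access cat: HIT, count now 3. Cache: [melon(c=1) dog(c=2) cat(c=3) ram(c=4) plum(c=5)]
  16. access dog: HIT, count now 3. Cache: [melon(c=1) cat(c=3) dog(c=3) ram(c=4) plum(c=5)]
  17. access dog: HIT, count now 4. Cache: [melon(c=1) cat(c=3) ram(c=4) dog(c=4) plum(c=5)]
  18. access melon: HIT, count now 2. Cache: [melon(c=2) cat(c=3) ram(c=4) dog(c=4) plum(c=5)]
  19. access bee: MISS. Cache: [bee(c=1) melon(c=2) cat(c=3) ram(c=4) dog(c=4) plum(c=5)]
  20. access ram: HIT, count now 5. Cache: [bee(c=1) melon(c=2) cat(c=3) dog(c=4) plum(c=5) ram(c=5)]
  21. access plum: HIT, count now 6. Cache: [bee(c=1) melon(c=2) cat(c=3) dog(c=4) ram(c=5) plum(c=6)]
  22. access dog: HIT, count now 5. Cache: [bee(c=1) melon(c=2) cat(c=3) ram(c=5) dog(c=5) plum(c=6)]
  23. access ram: HIT, count now 6. Cache: [bee(c=1) melon(c=2) cat(c=3) dog(c=5) plum(c=6) ram(c=6)]
  24. access bee: HIT, count now 2. Cache: [melon(c=2) bee(c=2) cat(c=3) dog(c=5) plum(c=6) ram(c=6)]
  25. access plum: HIT, count now 7. Cache: [melon(c=2) bee(c=2) cat(c=3) dog(c=5) ram(c=6) plum(c=7)]
  26. access bee: HIT, count now 3. Cache: [melon(c=2) cat(c=3) bee(c=3) dog(c=5) ram(c=6) plum(c=7)]
  27. access cat: HIT, count now 4. Cache: [melon(c=2) bee(c=3) cat(c=4) dog(c=5) ram(c=6) plum(c=7)]
  28. access bee: HIT, count now 4. Cache: [melon(c=2) cat(c=4) bee(c=4) dog(c=5) ram(c=6) plum(c=7)]
  29. access plum: HIT, count now 8. Cache: [melon(c=2) cat(c=4) bee(c=4) dog(c=5) ram(c=6) plum(c=8)]
  30. access dog: HIT, count now 6. Cache: [melon(c=2) cat(c=4) bee(c=4) ram(c=6) dog(c=6) plum(c=8)]
  31. access melon: HIT, count now 3. Cache: [melon(c=3) cat(c=4) bee(c=4) ram(c=6) dog(c=6) plum(c=8)]
  32. access melon: HIT, count now 4. Cache: [cat(c=4) bee(c=4) melon(c=4) ram(c=6) dog(c=6) plum(c=8)]
  33. access cat: HIT, count now 5. Cache: [bee(c=4) melon(c=4) cat(c=5) ram(c=6) dog(c=6) plum(c=8)]
  34. access plum: HIT, count now 9. Cache: [bee(c=4) melon(c=4) cat(c=5) ram(c=6) dog(c=6) plum(c=9)]
  35. access melon: HIT, count now 5. Cache: [bee(c=4) cat(c=5) melon(c=5) ram(c=6) dog(c=6) plum(c=9)]
  36. access melon: HIT, count now 6. Cache: [bee(c=4) cat(c=5) ram(c=6) dog(c=6) melon(c=6) plum(c=9)]
  37. access dog: HIT, count now 7. Cache: [bee(c=4) cat(c=5) ram(c=6) melon(c=6) dog(c=7) plum(c=9)]
  38. access ram: HIT, count now 7. Cache: [bee(c=4) cat(c=5) melon(c=6) dog(c=7) ram(c=7) plum(c=9)]
  39. access ram: HIT, count now 8. Cache: [bee(c=4) cat(c=5) melon(c=6) dog(c=7) ram(c=8) plum(c=9)]
  40. access melon: HIT, count now 7. Cache: [bee(c=4) cat(c=5) dog(c=7) melon(c=7) ram(c=8) plum(c=9)]
  41. access cherry: MISS, evict bee(c=4). Cache: [cherry(c=1) cat(c=5) dog(c=7) melon(c=7) ram(c=8) plum(c=9)]
Total: 34 hits, 7 misses, 1 evictions

Answer: cherry cat dog melon ram plum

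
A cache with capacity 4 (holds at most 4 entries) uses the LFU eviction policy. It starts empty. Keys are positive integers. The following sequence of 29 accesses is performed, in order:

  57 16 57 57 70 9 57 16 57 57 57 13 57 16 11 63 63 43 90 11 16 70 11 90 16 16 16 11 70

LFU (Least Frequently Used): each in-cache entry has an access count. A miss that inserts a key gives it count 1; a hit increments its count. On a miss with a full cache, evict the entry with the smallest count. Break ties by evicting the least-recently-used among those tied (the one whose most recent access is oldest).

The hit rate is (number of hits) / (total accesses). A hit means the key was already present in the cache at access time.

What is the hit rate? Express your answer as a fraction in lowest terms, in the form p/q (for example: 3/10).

LFU simulation (capacity=4):
  1. access 57: MISS. Cache: [57(c=1)]
  2. access 16: MISS. Cache: [57(c=1) 16(c=1)]
  3. access 57: HIT, count now 2. Cache: [16(c=1) 57(c=2)]
  4. access 57: HIT, count now 3. Cache: [16(c=1) 57(c=3)]
  5. access 70: MISS. Cache: [16(c=1) 70(c=1) 57(c=3)]
  6. access 9: MISS. Cache: [16(c=1) 70(c=1) 9(c=1) 57(c=3)]
  7. access 57: HIT, count now 4. Cache: [16(c=1) 70(c=1) 9(c=1) 57(c=4)]
  8. access 16: HIT, count now 2. Cache: [70(c=1) 9(c=1) 16(c=2) 57(c=4)]
  9. access 57: HIT, count now 5. Cache: [70(c=1) 9(c=1) 16(c=2) 57(c=5)]
  10. access 57: HIT, count now 6. Cache: [70(c=1) 9(c=1) 16(c=2) 57(c=6)]
  11. access 57: HIT, count now 7. Cache: [70(c=1) 9(c=1) 16(c=2) 57(c=7)]
  12. access 13: MISS, evict 70(c=1). Cache: [9(c=1) 13(c=1) 16(c=2) 57(c=7)]
  13. access 57: HIT, count now 8. Cache: [9(c=1) 13(c=1) 16(c=2) 57(c=8)]
  14. access 16: HIT, count now 3. Cache: [9(c=1) 13(c=1) 16(c=3) 57(c=8)]
  15. access 11: MISS, evict 9(c=1). Cache: [13(c=1) 11(c=1) 16(c=3) 57(c=8)]
  16. access 63: MISS, evict 13(c=1). Cache: [11(c=1) 63(c=1) 16(c=3) 57(c=8)]
  17. access 63: HIT, count now 2. Cache: [11(c=1) 63(c=2) 16(c=3) 57(c=8)]
  18. access 43: MISS, evict 11(c=1). Cache: [43(c=1) 63(c=2) 16(c=3) 57(c=8)]
  19. access 90: MISS, evict 43(c=1). Cache: [90(c=1) 63(c=2) 16(c=3) 57(c=8)]
  20. access 11: MISS, evict 90(c=1). Cache: [11(c=1) 63(c=2) 16(c=3) 57(c=8)]
  21. access 16: HIT, count now 4. Cache: [11(c=1) 63(c=2) 16(c=4) 57(c=8)]
  22. access 70: MISS, evict 11(c=1). Cache: [70(c=1) 63(c=2) 16(c=4) 57(c=8)]
  23. access 11: MISS, evict 70(c=1). Cache: [11(c=1) 63(c=2) 16(c=4) 57(c=8)]
  24. access 90: MISS, evict 11(c=1). Cache: [90(c=1) 63(c=2) 16(c=4) 57(c=8)]
  25. access 16: HIT, count now 5. Cache: [90(c=1) 63(c=2) 16(c=5) 57(c=8)]
  26. access 16: HIT, count now 6. Cache: [90(c=1) 63(c=2) 16(c=6) 57(c=8)]
  27. access 16: HIT, count now 7. Cache: [90(c=1) 63(c=2) 16(c=7) 57(c=8)]
  28. access 11: MISS, evict 90(c=1). Cache: [11(c=1) 63(c=2) 16(c=7) 57(c=8)]
  29. access 70: MISS, evict 11(c=1). Cache: [70(c=1) 63(c=2) 16(c=7) 57(c=8)]
Total: 14 hits, 15 misses, 11 evictions

Hit rate = 14/29

Answer: 14/29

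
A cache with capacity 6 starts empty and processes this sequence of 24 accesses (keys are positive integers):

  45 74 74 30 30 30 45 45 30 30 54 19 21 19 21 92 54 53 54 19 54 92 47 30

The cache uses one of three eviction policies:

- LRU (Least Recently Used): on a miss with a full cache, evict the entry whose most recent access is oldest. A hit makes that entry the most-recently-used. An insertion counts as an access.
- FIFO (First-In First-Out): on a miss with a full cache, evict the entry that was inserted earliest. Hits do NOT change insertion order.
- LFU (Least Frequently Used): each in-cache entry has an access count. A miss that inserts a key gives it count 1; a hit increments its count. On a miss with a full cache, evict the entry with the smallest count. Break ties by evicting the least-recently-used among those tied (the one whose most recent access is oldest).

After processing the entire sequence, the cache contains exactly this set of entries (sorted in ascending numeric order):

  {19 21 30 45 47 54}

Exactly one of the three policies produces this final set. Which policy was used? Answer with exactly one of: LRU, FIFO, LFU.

Simulating under each policy and comparing final sets:
  LRU: final set = {19 30 47 53 54 92} -> differs
  FIFO: final set = {19 21 30 47 53 92} -> differs
  LFU: final set = {19 21 30 45 47 54} -> MATCHES target
Only LFU produces the target set.

Answer: LFU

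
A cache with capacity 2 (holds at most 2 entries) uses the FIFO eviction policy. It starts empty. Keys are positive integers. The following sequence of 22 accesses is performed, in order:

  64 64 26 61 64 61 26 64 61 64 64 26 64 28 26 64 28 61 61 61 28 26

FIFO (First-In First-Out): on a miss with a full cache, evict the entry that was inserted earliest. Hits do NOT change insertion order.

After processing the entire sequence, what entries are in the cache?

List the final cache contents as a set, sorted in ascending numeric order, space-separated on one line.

Answer: 26 28

Derivation:
FIFO simulation (capacity=2):
  1. access 64: MISS. Cache (old->new): [64]
  2. access 64: HIT. Cache (old->new): [64]
  3. access 26: MISS. Cache (old->new): [64 26]
  4. access 61: MISS, evict 64. Cache (old->new): [26 61]
  5. access 64: MISS, evict 26. Cache (old->new): [61 64]
  6. access 61: HIT. Cache (old->new): [61 64]
  7. access 26: MISS, evict 61. Cache (old->new): [64 26]
  8. access 64: HIT. Cache (old->new): [64 26]
  9. access 61: MISS, evict 64. Cache (old->new): [26 61]
  10. access 64: MISS, evict 26. Cache (old->new): [61 64]
  11. access 64: HIT. Cache (old->new): [61 64]
  12. access 26: MISS, evict 61. Cache (old->new): [64 26]
  13. access 64: HIT. Cache (old->new): [64 26]
  14. access 28: MISS, evict 64. Cache (old->new): [26 28]
  15. access 26: HIT. Cache (old->new): [26 28]
  16. access 64: MISS, evict 26. Cache (old->new): [28 64]
  17. access 28: HIT. Cache (old->new): [28 64]
  18. access 61: MISS, evict 28. Cache (old->new): [64 61]
  19. access 61: HIT. Cache (old->new): [64 61]
  20. access 61: HIT. Cache (old->new): [64 61]
  21. access 28: MISS, evict 64. Cache (old->new): [61 28]
  22. access 26: MISS, evict 61. Cache (old->new): [28 26]
Total: 9 hits, 13 misses, 11 evictions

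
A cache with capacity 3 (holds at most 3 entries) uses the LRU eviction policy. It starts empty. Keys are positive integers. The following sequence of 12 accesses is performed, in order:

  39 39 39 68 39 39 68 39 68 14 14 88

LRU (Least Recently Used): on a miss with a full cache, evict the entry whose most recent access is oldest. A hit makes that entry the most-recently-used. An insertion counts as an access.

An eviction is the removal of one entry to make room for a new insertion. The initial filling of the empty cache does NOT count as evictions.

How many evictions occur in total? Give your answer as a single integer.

LRU simulation (capacity=3):
  1. access 39: MISS. Cache (LRU->MRU): [39]
  2. access 39: HIT. Cache (LRU->MRU): [39]
  3. access 39: HIT. Cache (LRU->MRU): [39]
  4. access 68: MISS. Cache (LRU->MRU): [39 68]
  5. access 39: HIT. Cache (LRU->MRU): [68 39]
  6. access 39: HIT. Cache (LRU->MRU): [68 39]
  7. access 68: HIT. Cache (LRU->MRU): [39 68]
  8. access 39: HIT. Cache (LRU->MRU): [68 39]
  9. access 68: HIT. Cache (LRU->MRU): [39 68]
  10. access 14: MISS. Cache (LRU->MRU): [39 68 14]
  11. access 14: HIT. Cache (LRU->MRU): [39 68 14]
  12. access 88: MISS, evict 39. Cache (LRU->MRU): [68 14 88]
Total: 8 hits, 4 misses, 1 evictions

Answer: 1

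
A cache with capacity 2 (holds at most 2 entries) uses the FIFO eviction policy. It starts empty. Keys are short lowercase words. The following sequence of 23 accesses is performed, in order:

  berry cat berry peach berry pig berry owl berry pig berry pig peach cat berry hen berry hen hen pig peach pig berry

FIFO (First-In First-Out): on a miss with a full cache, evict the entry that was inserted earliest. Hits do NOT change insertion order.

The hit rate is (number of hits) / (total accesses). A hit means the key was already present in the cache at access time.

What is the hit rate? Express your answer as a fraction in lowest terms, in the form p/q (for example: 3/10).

Answer: 8/23

Derivation:
FIFO simulation (capacity=2):
  1. access berry: MISS. Cache (old->new): [berry]
  2. access cat: MISS. Cache (old->new): [berry cat]
  3. access berry: HIT. Cache (old->new): [berry cat]
  4. access peach: MISS, evict berry. Cache (old->new): [cat peach]
  5. access berry: MISS, evict cat. Cache (old->new): [peach berry]
  6. access pig: MISS, evict peach. Cache (old->new): [berry pig]
  7. access berry: HIT. Cache (old->new): [berry pig]
  8. access owl: MISS, evict berry. Cache (old->new): [pig owl]
  9. access berry: MISS, evict pig. Cache (old->new): [owl berry]
  10. access pig: MISS, evict owl. Cache (old->new): [berry pig]
  11. access berry: HIT. Cache (old->new): [berry pig]
  12. access pig: HIT. Cache (old->new): [berry pig]
  13. access peach: MISS, evict berry. Cache (old->new): [pig peach]
  14. access cat: MISS, evict pig. Cache (old->new): [peach cat]
  15. access berry: MISS, evict peach. Cache (old->new): [cat berry]
  16. access hen: MISS, evict cat. Cache (old->new): [berry hen]
  17. access berry: HIT. Cache (old->new): [berry hen]
  18. access hen: HIT. Cache (old->new): [berry hen]
  19. access hen: HIT. Cache (old->new): [berry hen]
  20. access pig: MISS, evict berry. Cache (old->new): [hen pig]
  21. access peach: MISS, evict hen. Cache (old->new): [pig peach]
  22. access pig: HIT. Cache (old->new): [pig peach]
  23. access berry: MISS, evict pig. Cache (old->new): [peach berry]
Total: 8 hits, 15 misses, 13 evictions

Hit rate = 8/23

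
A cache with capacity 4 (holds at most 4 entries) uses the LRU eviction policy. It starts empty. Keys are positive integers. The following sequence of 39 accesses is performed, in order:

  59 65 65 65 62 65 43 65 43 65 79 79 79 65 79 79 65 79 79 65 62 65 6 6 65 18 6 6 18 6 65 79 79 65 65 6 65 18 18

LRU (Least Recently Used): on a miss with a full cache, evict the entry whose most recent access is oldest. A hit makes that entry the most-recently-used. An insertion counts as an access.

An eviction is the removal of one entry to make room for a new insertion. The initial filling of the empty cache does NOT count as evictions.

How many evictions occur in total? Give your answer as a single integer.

Answer: 4

Derivation:
LRU simulation (capacity=4):
  1. access 59: MISS. Cache (LRU->MRU): [59]
  2. access 65: MISS. Cache (LRU->MRU): [59 65]
  3. access 65: HIT. Cache (LRU->MRU): [59 65]
  4. access 65: HIT. Cache (LRU->MRU): [59 65]
  5. access 62: MISS. Cache (LRU->MRU): [59 65 62]
  6. access 65: HIT. Cache (LRU->MRU): [59 62 65]
  7. access 43: MISS. Cache (LRU->MRU): [59 62 65 43]
  8. access 65: HIT. Cache (LRU->MRU): [59 62 43 65]
  9. access 43: HIT. Cache (LRU->MRU): [59 62 65 43]
  10. access 65: HIT. Cache (LRU->MRU): [59 62 43 65]
  11. access 79: MISS, evict 59. Cache (LRU->MRU): [62 43 65 79]
  12. access 79: HIT. Cache (LRU->MRU): [62 43 65 79]
  13. access 79: HIT. Cache (LRU->MRU): [62 43 65 79]
  14. access 65: HIT. Cache (LRU->MRU): [62 43 79 65]
  15. access 79: HIT. Cache (LRU->MRU): [62 43 65 79]
  16. access 79: HIT. Cache (LRU->MRU): [62 43 65 79]
  17. access 65: HIT. Cache (LRU->MRU): [62 43 79 65]
  18. access 79: HIT. Cache (LRU->MRU): [62 43 65 79]
  19. access 79: HIT. Cache (LRU->MRU): [62 43 65 79]
  20. access 65: HIT. Cache (LRU->MRU): [62 43 79 65]
  21. access 62: HIT. Cache (LRU->MRU): [43 79 65 62]
  22. access 65: HIT. Cache (LRU->MRU): [43 79 62 65]
  23. access 6: MISS, evict 43. Cache (LRU->MRU): [79 62 65 6]
  24. access 6: HIT. Cache (LRU->MRU): [79 62 65 6]
  25. access 65: HIT. Cache (LRU->MRU): [79 62 6 65]
  26. access 18: MISS, evict 79. Cache (LRU->MRU): [62 6 65 18]
  27. access 6: HIT. Cache (LRU->MRU): [62 65 18 6]
  28. access 6: HIT. Cache (LRU->MRU): [62 65 18 6]
  29. access 18: HIT. Cache (LRU->MRU): [62 65 6 18]
  30. access 6: HIT. Cache (LRU->MRU): [62 65 18 6]
  31. access 65: HIT. Cache (LRU->MRU): [62 18 6 65]
  32. access 79: MISS, evict 62. Cache (LRU->MRU): [18 6 65 79]
  33. access 79: HIT. Cache (LRU->MRU): [18 6 65 79]
  34. access 65: HIT. Cache (LRU->MRU): [18 6 79 65]
  35. access 65: HIT. Cache (LRU->MRU): [18 6 79 65]
  36. access 6: HIT. Cache (LRU->MRU): [18 79 65 6]
  37. access 65: HIT. Cache (LRU->MRU): [18 79 6 65]
  38. access 18: HIT. Cache (LRU->MRU): [79 6 65 18]
  39. access 18: HIT. Cache (LRU->MRU): [79 6 65 18]
Total: 31 hits, 8 misses, 4 evictions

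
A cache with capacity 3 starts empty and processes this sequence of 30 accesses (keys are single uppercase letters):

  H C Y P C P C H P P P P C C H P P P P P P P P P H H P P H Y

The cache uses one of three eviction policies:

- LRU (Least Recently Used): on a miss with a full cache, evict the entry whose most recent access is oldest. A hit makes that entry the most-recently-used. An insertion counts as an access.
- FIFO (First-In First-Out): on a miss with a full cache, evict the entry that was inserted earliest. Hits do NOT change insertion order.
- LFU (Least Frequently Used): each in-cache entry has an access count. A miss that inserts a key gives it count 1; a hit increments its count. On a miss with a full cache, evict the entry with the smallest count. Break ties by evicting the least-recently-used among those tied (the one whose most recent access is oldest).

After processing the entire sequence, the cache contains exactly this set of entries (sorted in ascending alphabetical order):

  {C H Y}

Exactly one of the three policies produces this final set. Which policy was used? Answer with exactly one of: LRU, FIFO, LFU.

Simulating under each policy and comparing final sets:
  LRU: final set = {H P Y} -> differs
  FIFO: final set = {C H Y} -> MATCHES target
  LFU: final set = {H P Y} -> differs
Only FIFO produces the target set.

Answer: FIFO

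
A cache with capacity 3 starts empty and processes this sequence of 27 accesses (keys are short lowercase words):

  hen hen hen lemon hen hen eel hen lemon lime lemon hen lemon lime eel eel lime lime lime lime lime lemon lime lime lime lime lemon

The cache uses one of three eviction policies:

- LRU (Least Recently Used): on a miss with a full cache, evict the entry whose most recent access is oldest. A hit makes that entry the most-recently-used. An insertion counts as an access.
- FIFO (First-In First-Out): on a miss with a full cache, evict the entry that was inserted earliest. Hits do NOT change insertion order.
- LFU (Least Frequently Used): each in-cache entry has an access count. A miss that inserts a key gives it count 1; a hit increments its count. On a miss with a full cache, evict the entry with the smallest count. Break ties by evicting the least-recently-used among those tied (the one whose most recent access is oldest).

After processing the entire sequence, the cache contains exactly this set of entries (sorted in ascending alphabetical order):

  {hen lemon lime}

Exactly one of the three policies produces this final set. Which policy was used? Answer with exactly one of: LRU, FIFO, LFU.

Answer: LFU

Derivation:
Simulating under each policy and comparing final sets:
  LRU: final set = {eel lemon lime} -> differs
  FIFO: final set = {eel lemon lime} -> differs
  LFU: final set = {hen lemon lime} -> MATCHES target
Only LFU produces the target set.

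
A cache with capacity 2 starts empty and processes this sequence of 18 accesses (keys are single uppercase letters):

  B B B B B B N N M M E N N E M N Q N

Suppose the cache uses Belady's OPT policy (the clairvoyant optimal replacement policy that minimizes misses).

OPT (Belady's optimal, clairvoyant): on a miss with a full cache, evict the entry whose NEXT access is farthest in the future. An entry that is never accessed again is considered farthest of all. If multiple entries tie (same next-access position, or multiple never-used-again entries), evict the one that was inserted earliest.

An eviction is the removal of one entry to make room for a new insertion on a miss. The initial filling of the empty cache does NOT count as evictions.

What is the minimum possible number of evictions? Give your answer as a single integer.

Answer: 4

Derivation:
OPT (Belady) simulation (capacity=2):
  1. access B: MISS. Cache: [B]
  2. access B: HIT. Next use of B: step 3. Cache: [B]
  3. access B: HIT. Next use of B: step 4. Cache: [B]
  4. access B: HIT. Next use of B: step 5. Cache: [B]
  5. access B: HIT. Next use of B: step 6. Cache: [B]
  6. access B: HIT. Next use of B: never. Cache: [B]
  7. access N: MISS. Cache: [B N]
  8. access N: HIT. Next use of N: step 12. Cache: [B N]
  9. access M: MISS, evict B (next use: never). Cache: [N M]
  10. access M: HIT. Next use of M: step 15. Cache: [N M]
  11. access E: MISS, evict M (next use: step 15). Cache: [N E]
  12. access N: HIT. Next use of N: step 13. Cache: [N E]
  13. access N: HIT. Next use of N: step 16. Cache: [N E]
  14. access E: HIT. Next use of E: never. Cache: [N E]
  15. access M: MISS, evict E (next use: never). Cache: [N M]
  16. access N: HIT. Next use of N: step 18. Cache: [N M]
  17. access Q: MISS, evict M (next use: never). Cache: [N Q]
  18. access N: HIT. Next use of N: never. Cache: [N Q]
Total: 12 hits, 6 misses, 4 evictions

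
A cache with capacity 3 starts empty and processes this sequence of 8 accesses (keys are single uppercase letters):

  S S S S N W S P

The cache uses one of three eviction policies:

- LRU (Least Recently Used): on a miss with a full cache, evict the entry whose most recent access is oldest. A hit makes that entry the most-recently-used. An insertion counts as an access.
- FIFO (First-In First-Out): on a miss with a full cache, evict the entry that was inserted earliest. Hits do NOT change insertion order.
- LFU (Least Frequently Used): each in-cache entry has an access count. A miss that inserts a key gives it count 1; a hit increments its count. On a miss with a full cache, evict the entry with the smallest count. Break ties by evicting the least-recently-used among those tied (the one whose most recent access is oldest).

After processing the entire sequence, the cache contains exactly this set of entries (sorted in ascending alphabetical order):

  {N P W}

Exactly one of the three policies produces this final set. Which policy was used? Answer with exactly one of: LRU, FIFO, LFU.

Simulating under each policy and comparing final sets:
  LRU: final set = {P S W} -> differs
  FIFO: final set = {N P W} -> MATCHES target
  LFU: final set = {P S W} -> differs
Only FIFO produces the target set.

Answer: FIFO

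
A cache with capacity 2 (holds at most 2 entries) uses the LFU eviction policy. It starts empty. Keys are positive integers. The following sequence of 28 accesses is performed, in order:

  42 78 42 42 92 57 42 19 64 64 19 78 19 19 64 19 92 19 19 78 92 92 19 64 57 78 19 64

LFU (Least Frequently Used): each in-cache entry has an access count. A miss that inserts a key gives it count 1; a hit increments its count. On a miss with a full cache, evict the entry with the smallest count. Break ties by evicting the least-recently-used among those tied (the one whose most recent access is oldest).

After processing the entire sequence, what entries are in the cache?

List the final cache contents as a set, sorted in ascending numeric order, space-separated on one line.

LFU simulation (capacity=2):
  1. access 42: MISS. Cache: [42(c=1)]
  2. access 78: MISS. Cache: [42(c=1) 78(c=1)]
  3. access 42: HIT, count now 2. Cache: [78(c=1) 42(c=2)]
  4. access 42: HIT, count now 3. Cache: [78(c=1) 42(c=3)]
  5. access 92: MISS, evict 78(c=1). Cache: [92(c=1) 42(c=3)]
  6. access 57: MISS, evict 92(c=1). Cache: [57(c=1) 42(c=3)]
  7. access 42: HIT, count now 4. Cache: [57(c=1) 42(c=4)]
  8. access 19: MISS, evict 57(c=1). Cache: [19(c=1) 42(c=4)]
  9. access 64: MISS, evict 19(c=1). Cache: [64(c=1) 42(c=4)]
  10. access 64: HIT, count now 2. Cache: [64(c=2) 42(c=4)]
  11. access 19: MISS, evict 64(c=2). Cache: [19(c=1) 42(c=4)]
  12. access 78: MISS, evict 19(c=1). Cache: [78(c=1) 42(c=4)]
  13. access 19: MISS, evict 78(c=1). Cache: [19(c=1) 42(c=4)]
  14. access 19: HIT, count now 2. Cache: [19(c=2) 42(c=4)]
  15. access 64: MISS, evict 19(c=2). Cache: [64(c=1) 42(c=4)]
  16. access 19: MISS, evict 64(c=1). Cache: [19(c=1) 42(c=4)]
  17. access 92: MISS, evict 19(c=1). Cache: [92(c=1) 42(c=4)]
  18. access 19: MISS, evict 92(c=1). Cache: [19(c=1) 42(c=4)]
  19. access 19: HIT, count now 2. Cache: [19(c=2) 42(c=4)]
  20. access 78: MISS, evict 19(c=2). Cache: [78(c=1) 42(c=4)]
  21. access 92: MISS, evict 78(c=1). Cache: [92(c=1) 42(c=4)]
  22. access 92: HIT, count now 2. Cache: [92(c=2) 42(c=4)]
  23. access 19: MISS, evict 92(c=2). Cache: [19(c=1) 42(c=4)]
  24. access 64: MISS, evict 19(c=1). Cache: [64(c=1) 42(c=4)]
  25. access 57: MISS, evict 64(c=1). Cache: [57(c=1) 42(c=4)]
  26. access 78: MISS, evict 57(c=1). Cache: [78(c=1) 42(c=4)]
  27. access 19: MISS, evict 78(c=1). Cache: [19(c=1) 42(c=4)]
  28. access 64: MISS, evict 19(c=1). Cache: [64(c=1) 42(c=4)]
Total: 7 hits, 21 misses, 19 evictions

Answer: 42 64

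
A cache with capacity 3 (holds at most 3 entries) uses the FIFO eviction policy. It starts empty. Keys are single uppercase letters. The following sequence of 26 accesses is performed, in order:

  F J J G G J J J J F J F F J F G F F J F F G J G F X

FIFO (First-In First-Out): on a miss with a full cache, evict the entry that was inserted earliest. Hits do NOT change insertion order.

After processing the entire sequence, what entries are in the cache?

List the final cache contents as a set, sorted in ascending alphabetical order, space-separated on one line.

Answer: G J X

Derivation:
FIFO simulation (capacity=3):
  1. access F: MISS. Cache (old->new): [F]
  2. access J: MISS. Cache (old->new): [F J]
  3. access J: HIT. Cache (old->new): [F J]
  4. access G: MISS. Cache (old->new): [F J G]
  5. access G: HIT. Cache (old->new): [F J G]
  6. access J: HIT. Cache (old->new): [F J G]
  7. access J: HIT. Cache (old->new): [F J G]
  8. access J: HIT. Cache (old->new): [F J G]
  9. access J: HIT. Cache (old->new): [F J G]
  10. access F: HIT. Cache (old->new): [F J G]
  11. access J: HIT. Cache (old->new): [F J G]
  12. access F: HIT. Cache (old->new): [F J G]
  13. access F: HIT. Cache (old->new): [F J G]
  14. access J: HIT. Cache (old->new): [F J G]
  15. access F: HIT. Cache (old->new): [F J G]
  16. access G: HIT. Cache (old->new): [F J G]
  17. access F: HIT. Cache (old->new): [F J G]
  18. access F: HIT. Cache (old->new): [F J G]
  19. access J: HIT. Cache (old->new): [F J G]
  20. access F: HIT. Cache (old->new): [F J G]
  21. access F: HIT. Cache (old->new): [F J G]
  22. access G: HIT. Cache (old->new): [F J G]
  23. access J: HIT. Cache (old->new): [F J G]
  24. access G: HIT. Cache (old->new): [F J G]
  25. access F: HIT. Cache (old->new): [F J G]
  26. access X: MISS, evict F. Cache (old->new): [J G X]
Total: 22 hits, 4 misses, 1 evictions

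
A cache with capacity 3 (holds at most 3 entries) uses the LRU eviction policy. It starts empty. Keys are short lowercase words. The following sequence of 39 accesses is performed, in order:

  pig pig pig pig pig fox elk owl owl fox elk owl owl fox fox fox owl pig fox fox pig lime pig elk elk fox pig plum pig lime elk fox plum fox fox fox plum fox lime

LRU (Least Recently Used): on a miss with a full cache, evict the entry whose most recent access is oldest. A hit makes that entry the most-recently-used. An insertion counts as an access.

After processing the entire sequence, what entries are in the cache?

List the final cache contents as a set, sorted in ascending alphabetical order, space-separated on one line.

Answer: fox lime plum

Derivation:
LRU simulation (capacity=3):
  1. access pig: MISS. Cache (LRU->MRU): [pig]
  2. access pig: HIT. Cache (LRU->MRU): [pig]
  3. access pig: HIT. Cache (LRU->MRU): [pig]
  4. access pig: HIT. Cache (LRU->MRU): [pig]
  5. access pig: HIT. Cache (LRU->MRU): [pig]
  6. access fox: MISS. Cache (LRU->MRU): [pig fox]
  7. access elk: MISS. Cache (LRU->MRU): [pig fox elk]
  8. access owl: MISS, evict pig. Cache (LRU->MRU): [fox elk owl]
  9. access owl: HIT. Cache (LRU->MRU): [fox elk owl]
  10. access fox: HIT. Cache (LRU->MRU): [elk owl fox]
  11. access elk: HIT. Cache (LRU->MRU): [owl fox elk]
  12. access owl: HIT. Cache (LRU->MRU): [fox elk owl]
  13. access owl: HIT. Cache (LRU->MRU): [fox elk owl]
  14. access fox: HIT. Cache (LRU->MRU): [elk owl fox]
  15. access fox: HIT. Cache (LRU->MRU): [elk owl fox]
  16. access fox: HIT. Cache (LRU->MRU): [elk owl fox]
  17. access owl: HIT. Cache (LRU->MRU): [elk fox owl]
  18. access pig: MISS, evict elk. Cache (LRU->MRU): [fox owl pig]
  19. access fox: HIT. Cache (LRU->MRU): [owl pig fox]
  20. access fox: HIT. Cache (LRU->MRU): [owl pig fox]
  21. access pig: HIT. Cache (LRU->MRU): [owl fox pig]
  22. access lime: MISS, evict owl. Cache (LRU->MRU): [fox pig lime]
  23. access pig: HIT. Cache (LRU->MRU): [fox lime pig]
  24. access elk: MISS, evict fox. Cache (LRU->MRU): [lime pig elk]
  25. access elk: HIT. Cache (LRU->MRU): [lime pig elk]
  26. access fox: MISS, evict lime. Cache (LRU->MRU): [pig elk fox]
  27. access pig: HIT. Cache (LRU->MRU): [elk fox pig]
  28. access plum: MISS, evict elk. Cache (LRU->MRU): [fox pig plum]
  29. access pig: HIT. Cache (LRU->MRU): [fox plum pig]
  30. access lime: MISS, evict fox. Cache (LRU->MRU): [plum pig lime]
  31. access elk: MISS, evict plum. Cache (LRU->MRU): [pig lime elk]
  32. access fox: MISS, evict pig. Cache (LRU->MRU): [lime elk fox]
  33. access plum: MISS, evict lime. Cache (LRU->MRU): [elk fox plum]
  34. access fox: HIT. Cache (LRU->MRU): [elk plum fox]
  35. access fox: HIT. Cache (LRU->MRU): [elk plum fox]
  36. access fox: HIT. Cache (LRU->MRU): [elk plum fox]
  37. access plum: HIT. Cache (LRU->MRU): [elk fox plum]
  38. access fox: HIT. Cache (LRU->MRU): [elk plum fox]
  39. access lime: MISS, evict elk. Cache (LRU->MRU): [plum fox lime]
Total: 25 hits, 14 misses, 11 evictions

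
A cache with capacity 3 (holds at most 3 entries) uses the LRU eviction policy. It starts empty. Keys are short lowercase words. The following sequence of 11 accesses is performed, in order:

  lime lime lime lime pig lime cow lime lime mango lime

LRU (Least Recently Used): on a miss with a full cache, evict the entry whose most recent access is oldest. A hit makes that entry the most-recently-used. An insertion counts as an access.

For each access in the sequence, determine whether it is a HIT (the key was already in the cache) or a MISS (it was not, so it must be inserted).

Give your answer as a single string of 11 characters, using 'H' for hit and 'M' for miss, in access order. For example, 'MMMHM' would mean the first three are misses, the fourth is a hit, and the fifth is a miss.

Answer: MHHHMHMHHMH

Derivation:
LRU simulation (capacity=3):
  1. access lime: MISS. Cache (LRU->MRU): [lime]
  2. access lime: HIT. Cache (LRU->MRU): [lime]
  3. access lime: HIT. Cache (LRU->MRU): [lime]
  4. access lime: HIT. Cache (LRU->MRU): [lime]
  5. access pig: MISS. Cache (LRU->MRU): [lime pig]
  6. access lime: HIT. Cache (LRU->MRU): [pig lime]
  7. access cow: MISS. Cache (LRU->MRU): [pig lime cow]
  8. access lime: HIT. Cache (LRU->MRU): [pig cow lime]
  9. access lime: HIT. Cache (LRU->MRU): [pig cow lime]
  10. access mango: MISS, evict pig. Cache (LRU->MRU): [cow lime mango]
  11. access lime: HIT. Cache (LRU->MRU): [cow mango lime]
Total: 7 hits, 4 misses, 1 evictions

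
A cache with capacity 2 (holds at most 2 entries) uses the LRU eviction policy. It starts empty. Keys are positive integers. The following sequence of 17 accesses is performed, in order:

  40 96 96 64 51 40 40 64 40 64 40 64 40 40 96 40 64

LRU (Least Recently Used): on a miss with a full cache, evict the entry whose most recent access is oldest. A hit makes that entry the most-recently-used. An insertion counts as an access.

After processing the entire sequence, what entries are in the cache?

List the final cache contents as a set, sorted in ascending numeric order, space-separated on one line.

LRU simulation (capacity=2):
  1. access 40: MISS. Cache (LRU->MRU): [40]
  2. access 96: MISS. Cache (LRU->MRU): [40 96]
  3. access 96: HIT. Cache (LRU->MRU): [40 96]
  4. access 64: MISS, evict 40. Cache (LRU->MRU): [96 64]
  5. access 51: MISS, evict 96. Cache (LRU->MRU): [64 51]
  6. access 40: MISS, evict 64. Cache (LRU->MRU): [51 40]
  7. access 40: HIT. Cache (LRU->MRU): [51 40]
  8. access 64: MISS, evict 51. Cache (LRU->MRU): [40 64]
  9. access 40: HIT. Cache (LRU->MRU): [64 40]
  10. access 64: HIT. Cache (LRU->MRU): [40 64]
  11. access 40: HIT. Cache (LRU->MRU): [64 40]
  12. access 64: HIT. Cache (LRU->MRU): [40 64]
  13. access 40: HIT. Cache (LRU->MRU): [64 40]
  14. access 40: HIT. Cache (LRU->MRU): [64 40]
  15. access 96: MISS, evict 64. Cache (LRU->MRU): [40 96]
  16. access 40: HIT. Cache (LRU->MRU): [96 40]
  17. access 64: MISS, evict 96. Cache (LRU->MRU): [40 64]
Total: 9 hits, 8 misses, 6 evictions

Answer: 40 64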